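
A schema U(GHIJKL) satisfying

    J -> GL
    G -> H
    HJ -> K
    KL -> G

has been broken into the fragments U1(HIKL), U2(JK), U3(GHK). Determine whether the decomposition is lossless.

Chase test. Columns are GHIJKL; row i has aⱼ where attribute j ∈ Ui, else bᵢⱼ.
Initial tableau (one row per fragment):
  row 1: b11 a2 a3 b14 a5 a6
  row 2: b21 b22 b23 a4 a5 b26
  row 3: a1 a2 b33 b34 a5 b36
No row becomes fully distinguished — the join is lossy.

No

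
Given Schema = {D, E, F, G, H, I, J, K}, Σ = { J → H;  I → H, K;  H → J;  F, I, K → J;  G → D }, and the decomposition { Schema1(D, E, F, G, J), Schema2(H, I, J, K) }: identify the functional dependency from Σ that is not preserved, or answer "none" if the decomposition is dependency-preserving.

none

J → H lies within Schema2.
I → H, K lies within Schema2.
H → J lies within Schema2.
F, I, K → J: restricted closure across fragments reaches J.
G → D lies within Schema1.
Every dependency is enforceable on the fragments, so the decomposition is dependency-preserving.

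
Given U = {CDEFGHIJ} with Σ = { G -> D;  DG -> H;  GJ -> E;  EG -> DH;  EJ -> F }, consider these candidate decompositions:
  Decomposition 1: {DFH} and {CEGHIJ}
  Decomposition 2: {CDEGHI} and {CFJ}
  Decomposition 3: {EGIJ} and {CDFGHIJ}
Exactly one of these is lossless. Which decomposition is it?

Decomposition 1: common = {H}, closure = {H} → lossy.
Decomposition 2: common = {C}, closure = {C} → lossy.
Decomposition 3: common = {GIJ}, closure = {DEFGHIJ} → lossless.

Decomposition 3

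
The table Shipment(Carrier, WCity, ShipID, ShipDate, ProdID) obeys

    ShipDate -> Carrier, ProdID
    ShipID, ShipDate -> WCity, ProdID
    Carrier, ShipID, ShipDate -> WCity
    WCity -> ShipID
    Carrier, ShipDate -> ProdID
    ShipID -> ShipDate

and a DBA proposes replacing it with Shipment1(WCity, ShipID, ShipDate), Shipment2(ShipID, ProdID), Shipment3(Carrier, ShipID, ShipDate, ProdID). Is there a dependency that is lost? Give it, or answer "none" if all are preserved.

none

ShipDate → Carrier, ProdID lies within Shipment3.
ShipID, ShipDate → WCity, ProdID: restricted closure across fragments reaches WCity, ProdID.
Carrier, ShipID, ShipDate → WCity: restricted closure across fragments reaches WCity.
WCity → ShipID lies within Shipment1.
Carrier, ShipDate → ProdID lies within Shipment3.
ShipID → ShipDate lies within Shipment1.
Every dependency is enforceable on the fragments, so the decomposition is dependency-preserving.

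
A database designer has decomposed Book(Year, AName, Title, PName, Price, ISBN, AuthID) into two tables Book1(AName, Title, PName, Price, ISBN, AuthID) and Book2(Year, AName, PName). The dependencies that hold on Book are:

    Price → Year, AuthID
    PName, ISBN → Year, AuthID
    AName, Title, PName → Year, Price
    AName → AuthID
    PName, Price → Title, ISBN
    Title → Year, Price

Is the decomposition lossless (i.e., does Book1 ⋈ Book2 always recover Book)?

No

Common attributes: Book1 ∩ Book2 = {AName, PName}.
Closure of {AName, PName}: AName → AuthID applies, adding AuthID. So (AName, PName)⁺ = {AName, PName, AuthID}.
The closure contains neither all of Book1 = {AName, Title, PName, Price, ISBN, AuthID} nor all of Book2 = {Year, AName, PName}, so the common attributes are not a superkey of either fragment. The join is lossy.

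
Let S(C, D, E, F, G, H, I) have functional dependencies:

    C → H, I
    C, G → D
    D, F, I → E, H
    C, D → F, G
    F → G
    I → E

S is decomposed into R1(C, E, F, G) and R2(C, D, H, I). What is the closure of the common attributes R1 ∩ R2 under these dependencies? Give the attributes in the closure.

C, E, H, I

R1 ∩ R2 = {C}.
C → H, I applies, adding H, I
I → E applies, adding E
Closure: {C, E, H, I}.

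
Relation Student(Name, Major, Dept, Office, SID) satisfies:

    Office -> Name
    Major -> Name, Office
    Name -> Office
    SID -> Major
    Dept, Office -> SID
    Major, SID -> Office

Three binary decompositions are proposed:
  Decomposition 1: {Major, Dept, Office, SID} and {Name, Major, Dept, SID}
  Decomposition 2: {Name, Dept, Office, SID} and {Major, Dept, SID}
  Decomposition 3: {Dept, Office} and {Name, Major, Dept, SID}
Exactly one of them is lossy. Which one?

Decomposition 1: common = {Major, Dept, SID}, closure = {Name, Major, Dept, Office, SID} → lossless.
Decomposition 2: common = {Dept, SID}, closure = {Name, Major, Dept, Office, SID} → lossless.
Decomposition 3: common = {Dept}, closure = {Dept} → lossy.

Decomposition 3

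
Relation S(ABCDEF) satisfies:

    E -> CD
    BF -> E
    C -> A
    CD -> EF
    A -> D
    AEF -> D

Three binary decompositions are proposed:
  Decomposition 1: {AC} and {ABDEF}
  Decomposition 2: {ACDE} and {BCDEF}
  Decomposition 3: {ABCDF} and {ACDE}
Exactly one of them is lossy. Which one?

Decomposition 1

Decomposition 1: common = {A}, closure = {AD} → lossy.
Decomposition 2: common = {CDE}, closure = {ACDEF} → lossless.
Decomposition 3: common = {ACD}, closure = {ACDEF} → lossless.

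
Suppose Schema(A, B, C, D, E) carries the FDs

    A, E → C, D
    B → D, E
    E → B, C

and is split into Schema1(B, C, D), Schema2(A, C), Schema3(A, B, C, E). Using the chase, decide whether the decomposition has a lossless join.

Yes

Chase test. Columns are A, B, C, D, E; row i has aⱼ where attribute j ∈ Schemai, else bᵢⱼ.
Initial tableau (one row per fragment):
  row 1: b11 a2 a3 a4 b15
  row 2: a1 b22 a3 b24 b25
  row 3: a1 a2 a3 b34 a5
Rows 1 and 3 agree on B; apply B→D, E and equate their D, E entries.
Row 3 is now all distinguished symbols — the join is lossless.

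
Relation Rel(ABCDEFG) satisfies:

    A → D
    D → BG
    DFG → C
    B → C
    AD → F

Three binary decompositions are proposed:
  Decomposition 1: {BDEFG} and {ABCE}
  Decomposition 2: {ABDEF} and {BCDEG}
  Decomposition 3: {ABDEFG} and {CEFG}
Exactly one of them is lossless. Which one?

Decomposition 1: common = {BE}, closure = {BCE} → lossy.
Decomposition 2: common = {BDE}, closure = {BCDEG} → lossless.
Decomposition 3: common = {EFG}, closure = {EFG} → lossy.

Decomposition 2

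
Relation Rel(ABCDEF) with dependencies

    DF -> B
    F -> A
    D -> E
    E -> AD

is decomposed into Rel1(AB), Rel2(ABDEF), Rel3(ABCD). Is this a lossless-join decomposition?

Chase test. Columns are ABCDEF; row i has aⱼ where attribute j ∈ Reli, else bᵢⱼ.
Initial tableau (one row per fragment):
  row 1: a1 a2 b13 b14 b15 b16
  row 2: a1 a2 b23 a4 a5 a6
  row 3: a1 a2 a3 a4 b35 b36
Rows 2 and 3 agree on D; apply D→E and equate their E entries.
No row becomes fully distinguished — the join is lossy.

No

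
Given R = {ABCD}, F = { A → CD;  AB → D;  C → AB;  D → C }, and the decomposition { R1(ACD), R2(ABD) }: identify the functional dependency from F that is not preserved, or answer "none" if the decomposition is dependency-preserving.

none

A → CD lies within R1.
AB → D lies within R2.
C → AB: restricted closure across fragments reaches AB.
D → C lies within R1.
Every dependency is enforceable on the fragments, so the decomposition is dependency-preserving.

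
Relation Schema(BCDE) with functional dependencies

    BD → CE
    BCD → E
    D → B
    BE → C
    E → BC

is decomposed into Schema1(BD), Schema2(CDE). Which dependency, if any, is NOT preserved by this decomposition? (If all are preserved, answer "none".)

E → BC

Check E → BC: no single fragment contains all of {BCE}, and the restricted closure of {E} across the fragments never reaches {BC}.
BD → CE is preserved.
BCD → E is preserved.
D → B is preserved.
BE → C is preserved.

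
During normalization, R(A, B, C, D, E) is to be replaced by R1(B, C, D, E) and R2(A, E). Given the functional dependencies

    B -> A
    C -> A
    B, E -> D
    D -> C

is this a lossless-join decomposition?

Common attributes: R1 ∩ R2 = {E}.
No dependency enlarges {E}, so (E)⁺ = {E}.
The closure contains neither all of R1 = {B, C, D, E} nor all of R2 = {A, E}, so the common attributes are not a superkey of either fragment. The join is lossy.

No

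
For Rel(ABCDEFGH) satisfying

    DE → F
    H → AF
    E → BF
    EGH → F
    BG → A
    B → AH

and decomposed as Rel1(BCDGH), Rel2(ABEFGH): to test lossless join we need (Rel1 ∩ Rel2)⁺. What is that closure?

Rel1 ∩ Rel2 = {BGH}.
H → AF applies, adding AF
Closure: {ABFGH}.

ABFGH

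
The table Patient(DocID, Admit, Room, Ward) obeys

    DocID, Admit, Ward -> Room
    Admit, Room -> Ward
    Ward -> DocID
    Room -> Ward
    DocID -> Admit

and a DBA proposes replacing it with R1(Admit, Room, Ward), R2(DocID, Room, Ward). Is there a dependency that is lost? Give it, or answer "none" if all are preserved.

DocID -> Admit

Check DocID → Admit: no single fragment contains all of {DocID, Admit}, and the restricted closure of {DocID} across the fragments never reaches {Admit}.
DocID, Admit, Ward → Room is preserved.
Admit, Room → Ward is preserved.
Ward → DocID is preserved.
Room → Ward is preserved.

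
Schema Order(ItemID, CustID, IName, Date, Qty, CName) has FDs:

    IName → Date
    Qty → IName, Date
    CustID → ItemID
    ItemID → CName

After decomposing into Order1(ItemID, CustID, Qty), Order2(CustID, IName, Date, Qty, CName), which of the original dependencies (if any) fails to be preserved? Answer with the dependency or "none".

Check ItemID → CName: no single fragment contains all of {ItemID, CName}, and the restricted closure of {ItemID} across the fragments never reaches {CName}.
IName → Date is preserved.
Qty → IName, Date is preserved.
CustID → ItemID is preserved.

ItemID → CName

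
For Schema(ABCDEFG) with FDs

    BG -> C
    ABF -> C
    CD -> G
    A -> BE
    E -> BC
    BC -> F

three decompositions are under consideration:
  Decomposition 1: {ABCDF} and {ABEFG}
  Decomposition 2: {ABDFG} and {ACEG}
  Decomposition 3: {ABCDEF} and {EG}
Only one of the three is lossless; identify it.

Decomposition 1: common = {ABF}, closure = {ABCEF} → lossy.
Decomposition 2: common = {AG}, closure = {ABCEFG} → lossless.
Decomposition 3: common = {E}, closure = {BCEF} → lossy.

Decomposition 2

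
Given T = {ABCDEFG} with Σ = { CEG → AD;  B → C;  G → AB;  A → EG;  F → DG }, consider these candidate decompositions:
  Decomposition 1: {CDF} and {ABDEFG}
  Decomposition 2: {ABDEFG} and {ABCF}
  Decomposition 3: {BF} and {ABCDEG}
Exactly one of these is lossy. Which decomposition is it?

Decomposition 3

Decomposition 1: common = {DF}, closure = {ABCDEFG} → lossless.
Decomposition 2: common = {ABF}, closure = {ABCDEFG} → lossless.
Decomposition 3: common = {B}, closure = {BC} → lossy.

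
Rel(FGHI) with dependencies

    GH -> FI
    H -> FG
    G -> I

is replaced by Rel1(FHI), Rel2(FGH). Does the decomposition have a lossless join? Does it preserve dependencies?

Lossless test: (FH)⁺ = {FGHI}, which contains all of one fragment — lossless.
Dependency preservation: the restricted closure of {G} across the fragments never reaches {I}, so G → I cannot be enforced without a join — not preserved.

lossless but not dependency-preserving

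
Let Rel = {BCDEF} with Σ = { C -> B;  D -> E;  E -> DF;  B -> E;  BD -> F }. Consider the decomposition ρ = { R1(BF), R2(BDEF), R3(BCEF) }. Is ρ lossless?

Yes

Chase test. Columns are BCDEF; row i has aⱼ where attribute j ∈ Ri, else bᵢⱼ.
Initial tableau (one row per fragment):
  row 1: a1 b12 b13 b14 a5
  row 2: a1 b22 a3 a4 a5
  row 3: a1 a2 b33 a4 a5
Rows 2 and 3 agree on E; apply E→DF and equate their DF entries.
Rows 1 and 2 agree on B; apply B→E and equate their E entries.
Rows 1 and 2 agree on E; apply E→DF and equate their DF entries.
Row 3 is now all distinguished symbols — the join is lossless.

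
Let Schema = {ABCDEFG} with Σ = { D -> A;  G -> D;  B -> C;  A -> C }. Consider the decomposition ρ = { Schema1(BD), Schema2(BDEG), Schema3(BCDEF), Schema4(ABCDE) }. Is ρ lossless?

No

Chase test. Columns are ABCDEFG; row i has aⱼ where attribute j ∈ Schemai, else bᵢⱼ.
Initial tableau (one row per fragment):
  row 1: b11 a2 b13 a4 b15 b16 b17
  row 2: b21 a2 b23 a4 a5 b26 a7
  row 3: b31 a2 a3 a4 a5 a6 b37
  row 4: a1 a2 a3 a4 a5 b46 b47
Rows 1 and 2 agree on D; apply D→A and equate their A entries.
Rows 1 and 3 agree on D; apply D→A and equate their A entries.
Rows 1 and 4 agree on D; apply D→A and equate their A entries.
Rows 1 and 2 agree on B; apply B→C and equate their C entries.
Rows 1 and 3 agree on B; apply B→C and equate their C entries.
No row becomes fully distinguished — the join is lossy.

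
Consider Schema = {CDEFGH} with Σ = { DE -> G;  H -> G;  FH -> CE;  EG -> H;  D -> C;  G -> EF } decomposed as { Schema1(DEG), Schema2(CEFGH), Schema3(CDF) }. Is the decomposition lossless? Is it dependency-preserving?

lossless and dependency-preserving

Lossless test (chase): Rows 1 and 2 agree on EG; apply EG→H and equate their H entries. Rows 1 and 3 agree on D; apply D→C and equate their C entries. Rows 1 and 2 agree on G; apply G→EF and equate their EF entries. Row 1 is now all distinguished symbols — the join is lossless.
Dependency preservation: every FD's attributes lie within a single fragment, so each can be enforced locally — preserved.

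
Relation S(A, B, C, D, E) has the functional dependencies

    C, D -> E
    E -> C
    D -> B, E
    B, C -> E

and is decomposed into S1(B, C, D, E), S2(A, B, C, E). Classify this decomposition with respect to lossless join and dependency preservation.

lossy but dependency-preserving

Lossless test: (B, C, E)⁺ = {B, C, E}, which is a superkey of neither fragment — lossy.
Dependency preservation: every FD's attributes lie within a single fragment, so each can be enforced locally — preserved.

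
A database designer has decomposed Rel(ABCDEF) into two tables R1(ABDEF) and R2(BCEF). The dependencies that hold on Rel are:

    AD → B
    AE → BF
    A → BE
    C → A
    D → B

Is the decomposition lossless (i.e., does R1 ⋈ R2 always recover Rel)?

Common attributes: R1 ∩ R2 = {BEF}.
No dependency enlarges {BEF}, so (BEF)⁺ = {BEF}.
The closure contains neither all of R1 = {ABDEF} nor all of R2 = {BCEF}, so the common attributes are not a superkey of either fragment. The join is lossy.

No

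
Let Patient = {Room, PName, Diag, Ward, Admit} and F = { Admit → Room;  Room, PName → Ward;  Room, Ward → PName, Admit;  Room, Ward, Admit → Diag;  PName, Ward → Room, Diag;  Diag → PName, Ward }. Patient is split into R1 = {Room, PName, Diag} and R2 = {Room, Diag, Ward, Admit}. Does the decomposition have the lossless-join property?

Common attributes: R1 ∩ R2 = {Room, Diag}.
Closure of {Room, Diag}: Diag → PName, Ward applies, adding PName, Ward; Room, Ward → PName, Admit applies, adding Admit. So (Room, Diag)⁺ = {Room, PName, Diag, Ward, Admit}.
This closure contains every attribute of R1, so R1 ∩ R2 → R1. The join is lossless.

Yes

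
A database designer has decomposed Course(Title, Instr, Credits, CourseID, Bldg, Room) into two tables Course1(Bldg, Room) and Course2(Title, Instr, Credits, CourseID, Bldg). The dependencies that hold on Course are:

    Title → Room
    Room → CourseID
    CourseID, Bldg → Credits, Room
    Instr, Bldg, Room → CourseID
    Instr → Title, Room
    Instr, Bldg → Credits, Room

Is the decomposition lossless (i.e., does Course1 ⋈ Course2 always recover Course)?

Common attributes: Course1 ∩ Course2 = {Bldg}.
No dependency enlarges {Bldg}, so (Bldg)⁺ = {Bldg}.
The closure contains neither all of Course1 = {Bldg, Room} nor all of Course2 = {Title, Instr, Credits, CourseID, Bldg}, so the common attributes are not a superkey of either fragment. The join is lossy.

No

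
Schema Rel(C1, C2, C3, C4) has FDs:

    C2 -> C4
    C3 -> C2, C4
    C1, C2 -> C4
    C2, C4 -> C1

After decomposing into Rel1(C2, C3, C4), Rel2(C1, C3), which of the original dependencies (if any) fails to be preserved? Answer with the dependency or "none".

C2, C4 -> C1

Check C2, C4 → C1: no single fragment contains all of {C1, C2, C4}, and the restricted closure of {C2, C4} across the fragments never reaches {C1}.
C2 → C4 is preserved.
C3 → C2, C4 is preserved.
C1, C2 → C4 is preserved.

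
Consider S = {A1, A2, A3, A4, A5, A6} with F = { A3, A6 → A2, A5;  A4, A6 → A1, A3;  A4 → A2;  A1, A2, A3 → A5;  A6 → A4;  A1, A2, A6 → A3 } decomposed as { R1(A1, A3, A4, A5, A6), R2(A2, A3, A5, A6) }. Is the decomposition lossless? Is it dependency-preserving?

Lossless test: (A3, A5, A6)⁺ = {A1, A2, A3, A4, A5, A6}, which contains all of one fragment — lossless.
Dependency preservation: the restricted closure of {A4} across the fragments never reaches {A2}, so A4 → A2 cannot be enforced without a join — not preserved.

lossless but not dependency-preserving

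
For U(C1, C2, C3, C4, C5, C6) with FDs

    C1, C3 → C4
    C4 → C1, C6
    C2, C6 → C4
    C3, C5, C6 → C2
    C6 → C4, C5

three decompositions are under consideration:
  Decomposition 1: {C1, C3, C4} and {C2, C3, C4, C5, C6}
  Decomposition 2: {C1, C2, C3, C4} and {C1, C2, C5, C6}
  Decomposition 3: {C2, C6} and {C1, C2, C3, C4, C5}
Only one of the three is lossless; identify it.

Decomposition 1: common = {C3, C4}, closure = {C1, C2, C3, C4, C5, C6} → lossless.
Decomposition 2: common = {C1, C2}, closure = {C1, C2} → lossy.
Decomposition 3: common = {C2}, closure = {C2} → lossy.

Decomposition 1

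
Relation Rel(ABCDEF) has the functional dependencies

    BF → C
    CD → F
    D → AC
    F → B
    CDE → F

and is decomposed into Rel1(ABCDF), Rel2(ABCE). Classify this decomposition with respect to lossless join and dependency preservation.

lossy but dependency-preserving

Lossless test: (ABC)⁺ = {ABC}, which is a superkey of neither fragment — lossy.
Dependency preservation: CDE → F is not contained in any single fragment, but the restricted closure of its left-hand side across the fragments still reaches the right-hand side; the remaining FDs each lie inside some fragment. All dependencies are preserved.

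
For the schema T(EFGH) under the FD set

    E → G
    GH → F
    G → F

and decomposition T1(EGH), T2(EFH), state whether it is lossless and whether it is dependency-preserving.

lossless but not dependency-preserving

Lossless test: (EH)⁺ = {EFGH}, which contains all of one fragment — lossless.
Dependency preservation: the restricted closure of {GH} across the fragments never reaches {F}, so GH → F cannot be enforced without a join — not preserved.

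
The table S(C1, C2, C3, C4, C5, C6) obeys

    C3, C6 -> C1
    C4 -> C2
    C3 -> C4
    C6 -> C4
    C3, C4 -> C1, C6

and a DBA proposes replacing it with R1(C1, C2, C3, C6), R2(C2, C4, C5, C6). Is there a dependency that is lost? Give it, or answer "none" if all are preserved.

C3, C6 → C1 lies within R1.
C4 → C2 lies within R2.
C3 → C4: restricted closure across fragments reaches C4.
C6 → C4 lies within R2.
C3, C4 → C1, C6: restricted closure across fragments reaches C1, C6.
Every dependency is enforceable on the fragments, so the decomposition is dependency-preserving.

none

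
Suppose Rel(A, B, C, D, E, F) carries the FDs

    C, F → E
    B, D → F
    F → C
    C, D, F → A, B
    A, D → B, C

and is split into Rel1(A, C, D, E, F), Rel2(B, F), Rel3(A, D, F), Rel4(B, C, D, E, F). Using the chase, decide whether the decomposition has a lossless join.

Yes

Chase test. Columns are A, B, C, D, E, F; row i has aⱼ where attribute j ∈ Reli, else bᵢⱼ.
Initial tableau (one row per fragment):
  row 1: a1 b12 a3 a4 a5 a6
  row 2: b21 a2 b23 b24 b25 a6
  row 3: a1 b32 b33 a4 b35 a6
  row 4: b41 a2 a3 a4 a5 a6
Rows 1 and 2 agree on F; apply F→C and equate their C entries.
Rows 1 and 3 agree on F; apply F→C and equate their C entries.
Rows 1 and 3 agree on C, D, F; apply C, D, F→A, B and equate their A, B entries.
Rows 1 and 4 agree on C, D, F; apply C, D, F→A, B and equate their A, B entries.
Rows 1 and 2 agree on C, F; apply C, F→E and equate their E entries.
Rows 1 and 3 agree on C, F; apply C, F→E and equate their E entries.
Row 1 is now all distinguished symbols — the join is lossless.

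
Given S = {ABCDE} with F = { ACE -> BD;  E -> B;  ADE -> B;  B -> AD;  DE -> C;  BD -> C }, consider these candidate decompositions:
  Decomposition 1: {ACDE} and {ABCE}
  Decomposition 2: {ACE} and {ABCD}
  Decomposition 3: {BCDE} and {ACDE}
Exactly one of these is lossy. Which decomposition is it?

Decomposition 2

Decomposition 1: common = {ACE}, closure = {ABCDE} → lossless.
Decomposition 2: common = {AC}, closure = {AC} → lossy.
Decomposition 3: common = {CDE}, closure = {ABCDE} → lossless.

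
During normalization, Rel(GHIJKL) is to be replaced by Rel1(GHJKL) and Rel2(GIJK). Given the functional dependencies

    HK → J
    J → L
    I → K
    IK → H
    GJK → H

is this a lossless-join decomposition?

Common attributes: Rel1 ∩ Rel2 = {GJK}.
Closure of {GJK}: J → L applies, adding L; GJK → H applies, adding H. So (GJK)⁺ = {GHJKL}.
This closure contains every attribute of Rel1, so Rel1 ∩ Rel2 → Rel1. The join is lossless.

Yes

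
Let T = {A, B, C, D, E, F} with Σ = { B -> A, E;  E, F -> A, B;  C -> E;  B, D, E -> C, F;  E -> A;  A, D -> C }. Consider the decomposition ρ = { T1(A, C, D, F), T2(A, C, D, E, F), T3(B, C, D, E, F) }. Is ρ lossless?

Chase test. Columns are A, B, C, D, E, F; row i has aⱼ where attribute j ∈ Ti, else bᵢⱼ.
Initial tableau (one row per fragment):
  row 1: a1 b12 a3 a4 b15 a6
  row 2: a1 b22 a3 a4 a5 a6
  row 3: b31 a2 a3 a4 a5 a6
Rows 2 and 3 agree on E, F; apply E, F→A, B and equate their A, B entries.
Rows 1 and 2 agree on C; apply C→E and equate their E entries.
Rows 1 and 2 agree on E, F; apply E, F→A, B and equate their A, B entries.
Row 1 is now all distinguished symbols — the join is lossless.

Yes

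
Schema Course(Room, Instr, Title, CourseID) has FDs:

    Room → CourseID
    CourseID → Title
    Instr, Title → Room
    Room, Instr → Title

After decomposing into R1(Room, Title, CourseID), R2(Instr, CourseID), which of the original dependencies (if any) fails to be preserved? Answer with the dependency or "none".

Instr, Title → Room

Check Instr, Title → Room: no single fragment contains all of {Room, Instr, Title}, and the restricted closure of {Instr, Title} across the fragments never reaches {Room}.
Room → CourseID is preserved.
CourseID → Title is preserved.
Room, Instr → Title is preserved.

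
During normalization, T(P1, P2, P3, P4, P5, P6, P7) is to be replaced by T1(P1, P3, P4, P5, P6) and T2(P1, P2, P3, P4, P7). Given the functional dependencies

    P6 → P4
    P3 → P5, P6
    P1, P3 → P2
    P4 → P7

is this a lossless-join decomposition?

Yes

Common attributes: T1 ∩ T2 = {P1, P3, P4}.
Closure of {P1, P3, P4}: P3 → P5, P6 applies, adding P5, P6; P1, P3 → P2 applies, adding P2; P4 → P7 applies, adding P7. So (P1, P3, P4)⁺ = {P1, P2, P3, P4, P5, P6, P7}.
This closure contains every attribute of T1, so T1 ∩ T2 → T1. The join is lossless.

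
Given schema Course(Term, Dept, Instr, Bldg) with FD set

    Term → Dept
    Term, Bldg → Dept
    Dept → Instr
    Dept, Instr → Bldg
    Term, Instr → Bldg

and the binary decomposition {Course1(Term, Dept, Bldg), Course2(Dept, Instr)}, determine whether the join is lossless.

Yes

Common attributes: Course1 ∩ Course2 = {Dept}.
Closure of {Dept}: Dept → Instr applies, adding Instr; Dept, Instr → Bldg applies, adding Bldg. So (Dept)⁺ = {Dept, Instr, Bldg}.
This closure contains every attribute of Course2, so Course1 ∩ Course2 → Course2. The join is lossless.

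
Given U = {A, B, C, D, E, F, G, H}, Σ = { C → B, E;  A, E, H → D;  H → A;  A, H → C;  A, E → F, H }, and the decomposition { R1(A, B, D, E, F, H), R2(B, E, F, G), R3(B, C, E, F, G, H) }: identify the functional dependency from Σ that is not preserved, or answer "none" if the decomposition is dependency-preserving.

none

C → B, E lies within R3.
A, E, H → D lies within R1.
H → A lies within R1.
A, H → C: restricted closure across fragments reaches C.
A, E → F, H lies within R1.
Every dependency is enforceable on the fragments, so the decomposition is dependency-preserving.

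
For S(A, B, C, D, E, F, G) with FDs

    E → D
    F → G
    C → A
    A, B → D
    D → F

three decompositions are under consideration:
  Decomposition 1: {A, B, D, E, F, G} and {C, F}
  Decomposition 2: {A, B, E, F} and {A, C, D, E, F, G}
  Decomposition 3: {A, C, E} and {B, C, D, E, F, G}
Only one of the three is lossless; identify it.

Decomposition 3

Decomposition 1: common = {F}, closure = {F, G} → lossy.
Decomposition 2: common = {A, E, F}, closure = {A, D, E, F, G} → lossy.
Decomposition 3: common = {C, E}, closure = {A, C, D, E, F, G} → lossless.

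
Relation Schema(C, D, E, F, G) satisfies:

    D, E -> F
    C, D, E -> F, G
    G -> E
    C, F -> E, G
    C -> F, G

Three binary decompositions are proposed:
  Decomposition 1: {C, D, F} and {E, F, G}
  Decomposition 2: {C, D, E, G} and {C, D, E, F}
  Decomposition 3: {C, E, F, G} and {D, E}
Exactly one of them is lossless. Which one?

Decomposition 2

Decomposition 1: common = {F}, closure = {F} → lossy.
Decomposition 2: common = {C, D, E}, closure = {C, D, E, F, G} → lossless.
Decomposition 3: common = {E}, closure = {E} → lossy.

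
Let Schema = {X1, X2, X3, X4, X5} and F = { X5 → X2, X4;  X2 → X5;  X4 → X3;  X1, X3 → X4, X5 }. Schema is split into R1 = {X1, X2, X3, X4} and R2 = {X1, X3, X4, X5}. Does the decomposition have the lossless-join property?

Common attributes: R1 ∩ R2 = {X1, X3, X4}.
Closure of {X1, X3, X4}: X1, X3 → X4, X5 applies, adding X5; X5 → X2, X4 applies, adding X2. So (X1, X3, X4)⁺ = {X1, X2, X3, X4, X5}.
This closure contains every attribute of R1, so R1 ∩ R2 → R1. The join is lossless.

Yes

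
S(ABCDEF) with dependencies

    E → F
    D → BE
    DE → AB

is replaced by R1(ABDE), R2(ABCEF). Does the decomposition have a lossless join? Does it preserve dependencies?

Lossless test: (ABE)⁺ = {ABEF}, which is a superkey of neither fragment — lossy.
Dependency preservation: every FD's attributes lie within a single fragment, so each can be enforced locally — preserved.

lossy but dependency-preserving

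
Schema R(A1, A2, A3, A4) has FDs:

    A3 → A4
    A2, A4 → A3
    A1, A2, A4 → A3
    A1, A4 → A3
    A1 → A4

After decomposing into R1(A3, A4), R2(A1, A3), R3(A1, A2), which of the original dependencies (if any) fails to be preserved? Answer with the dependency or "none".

A2, A4 → A3

Check A2, A4 → A3: no single fragment contains all of {A2, A3, A4}, and the restricted closure of {A2, A4} across the fragments never reaches {A3}.
A3 → A4 is preserved.
A1, A2, A4 → A3 is preserved.
A1, A4 → A3 is preserved.
A1 → A4 is preserved.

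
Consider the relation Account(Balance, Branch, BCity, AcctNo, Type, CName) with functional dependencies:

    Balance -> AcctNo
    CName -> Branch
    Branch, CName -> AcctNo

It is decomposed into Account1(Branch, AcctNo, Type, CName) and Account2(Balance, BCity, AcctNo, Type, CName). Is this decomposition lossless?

Common attributes: Account1 ∩ Account2 = {AcctNo, Type, CName}.
Closure of {AcctNo, Type, CName}: CName → Branch applies, adding Branch. So (AcctNo, Type, CName)⁺ = {Branch, AcctNo, Type, CName}.
This closure contains every attribute of Account1, so Account1 ∩ Account2 → Account1. The join is lossless.

Yes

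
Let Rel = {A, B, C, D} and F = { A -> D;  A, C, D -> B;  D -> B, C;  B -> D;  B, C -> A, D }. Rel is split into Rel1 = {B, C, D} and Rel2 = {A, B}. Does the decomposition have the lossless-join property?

Yes

Common attributes: Rel1 ∩ Rel2 = {B}.
Closure of {B}: B → D applies, adding D; D → B, C applies, adding C; B, C → A, D applies, adding A. So (B)⁺ = {A, B, C, D}.
This closure contains every attribute of Rel1, so Rel1 ∩ Rel2 → Rel1. The join is lossless.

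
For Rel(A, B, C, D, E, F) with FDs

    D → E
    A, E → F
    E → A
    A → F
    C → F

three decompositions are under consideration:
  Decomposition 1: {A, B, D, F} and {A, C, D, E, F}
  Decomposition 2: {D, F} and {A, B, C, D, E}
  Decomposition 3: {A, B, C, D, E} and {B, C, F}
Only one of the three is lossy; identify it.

Decomposition 1

Decomposition 1: common = {A, D, F}, closure = {A, D, E, F} → lossy.
Decomposition 2: common = {D}, closure = {A, D, E, F} → lossless.
Decomposition 3: common = {B, C}, closure = {B, C, F} → lossless.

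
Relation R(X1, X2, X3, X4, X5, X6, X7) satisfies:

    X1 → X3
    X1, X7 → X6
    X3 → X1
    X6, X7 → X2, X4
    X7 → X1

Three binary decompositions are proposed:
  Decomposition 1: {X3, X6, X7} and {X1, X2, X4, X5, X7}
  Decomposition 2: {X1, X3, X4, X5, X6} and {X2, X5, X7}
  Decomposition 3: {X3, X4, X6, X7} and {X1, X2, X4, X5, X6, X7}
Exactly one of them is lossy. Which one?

Decomposition 2

Decomposition 1: common = {X7}, closure = {X1, X2, X3, X4, X6, X7} → lossless.
Decomposition 2: common = {X5}, closure = {X5} → lossy.
Decomposition 3: common = {X4, X6, X7}, closure = {X1, X2, X3, X4, X6, X7} → lossless.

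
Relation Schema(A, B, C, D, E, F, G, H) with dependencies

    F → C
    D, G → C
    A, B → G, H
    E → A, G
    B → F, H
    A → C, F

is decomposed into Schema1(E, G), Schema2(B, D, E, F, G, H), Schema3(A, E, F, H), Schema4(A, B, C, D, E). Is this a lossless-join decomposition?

Chase test. Columns are A, B, C, D, E, F, G, H; row i has aⱼ where attribute j ∈ Schemai, else bᵢⱼ.
Initial tableau (one row per fragment):
  row 1: b11 b12 b13 b14 a5 b16 a7 b18
  row 2: b21 a2 b23 a4 a5 a6 a7 a8
  row 3: a1 b32 b33 b34 a5 a6 b37 a8
  row 4: a1 a2 a3 a4 a5 b46 b47 b48
Rows 2 and 3 agree on F; apply F→C and equate their C entries.
Rows 1 and 2 agree on E; apply E→A, G and equate their A, G entries.
Rows 1 and 3 agree on E; apply E→A, G and equate their A, G entries.
Rows 1 and 4 agree on E; apply E→A, G and equate their A, G entries.
Rows 2 and 4 agree on B; apply B→F, H and equate their F, H entries.
Rows 1 and 2 agree on A; apply A→C, F and equate their C, F entries.
Rows 1 and 4 agree on A; apply A→C, F and equate their C, F entries.
Row 2 is now all distinguished symbols — the join is lossless.

Yes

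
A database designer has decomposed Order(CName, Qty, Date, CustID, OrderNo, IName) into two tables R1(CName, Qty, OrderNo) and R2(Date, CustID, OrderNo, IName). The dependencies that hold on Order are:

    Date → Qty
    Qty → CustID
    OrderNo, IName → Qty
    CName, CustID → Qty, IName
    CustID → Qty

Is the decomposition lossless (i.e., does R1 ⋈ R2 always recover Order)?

No

Common attributes: R1 ∩ R2 = {OrderNo}.
No dependency enlarges {OrderNo}, so (OrderNo)⁺ = {OrderNo}.
The closure contains neither all of R1 = {CName, Qty, OrderNo} nor all of R2 = {Date, CustID, OrderNo, IName}, so the common attributes are not a superkey of either fragment. The join is lossy.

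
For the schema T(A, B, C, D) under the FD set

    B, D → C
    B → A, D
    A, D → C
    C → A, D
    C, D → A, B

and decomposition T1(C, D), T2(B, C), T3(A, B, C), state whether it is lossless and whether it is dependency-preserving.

Lossless test (chase): Rows 2 and 3 agree on B; apply B→A, D and equate their A, D entries. Rows 1 and 2 agree on C; apply C→A, D and equate their A, D entries. Rows 1 and 2 agree on C, D; apply C, D→A, B and equate their A, B entries. Row 1 is now all distinguished symbols — the join is lossless.
Dependency preservation: the restricted closure of {A, D} across the fragments never reaches {C}, so A, D → C cannot be enforced without a join — not preserved.

lossless but not dependency-preserving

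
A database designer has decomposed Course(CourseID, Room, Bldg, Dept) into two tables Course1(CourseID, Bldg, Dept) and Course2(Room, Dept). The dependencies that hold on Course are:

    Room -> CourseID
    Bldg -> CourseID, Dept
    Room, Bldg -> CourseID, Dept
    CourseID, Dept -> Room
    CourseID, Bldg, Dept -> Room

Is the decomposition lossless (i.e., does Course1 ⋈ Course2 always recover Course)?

Common attributes: Course1 ∩ Course2 = {Dept}.
No dependency enlarges {Dept}, so (Dept)⁺ = {Dept}.
The closure contains neither all of Course1 = {CourseID, Bldg, Dept} nor all of Course2 = {Room, Dept}, so the common attributes are not a superkey of either fragment. The join is lossy.

No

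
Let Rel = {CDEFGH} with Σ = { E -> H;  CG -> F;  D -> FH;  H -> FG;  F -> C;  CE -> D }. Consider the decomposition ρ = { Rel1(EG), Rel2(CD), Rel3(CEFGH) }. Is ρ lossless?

No

Chase test. Columns are CDEFGH; row i has aⱼ where attribute j ∈ Reli, else bᵢⱼ.
Initial tableau (one row per fragment):
  row 1: b11 b12 a3 b14 a5 b16
  row 2: a1 a2 b23 b24 b25 b26
  row 3: a1 b32 a3 a4 a5 a6
Rows 1 and 3 agree on E; apply E→H and equate their H entries.
Rows 1 and 3 agree on H; apply H→FG and equate their FG entries.
Rows 1 and 3 agree on F; apply F→C and equate their C entries.
Rows 1 and 3 agree on CE; apply CE→D and equate their D entries.
No row becomes fully distinguished — the join is lossy.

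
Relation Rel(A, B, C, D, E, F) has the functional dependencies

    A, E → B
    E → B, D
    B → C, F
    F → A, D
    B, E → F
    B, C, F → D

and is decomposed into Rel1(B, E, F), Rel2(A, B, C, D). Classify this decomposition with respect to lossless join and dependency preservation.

lossless but not dependency-preserving

Lossless test: (B)⁺ = {A, B, C, D, F}, which contains all of one fragment — lossless.
Dependency preservation: the restricted closure of {F} across the fragments never reaches {A, D}, so F → A, D cannot be enforced without a join — not preserved.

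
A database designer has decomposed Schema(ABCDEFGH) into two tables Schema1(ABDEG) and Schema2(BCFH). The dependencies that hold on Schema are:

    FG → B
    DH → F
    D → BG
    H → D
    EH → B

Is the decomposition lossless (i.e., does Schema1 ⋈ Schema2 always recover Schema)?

No

Common attributes: Schema1 ∩ Schema2 = {B}.
No dependency enlarges {B}, so (B)⁺ = {B}.
The closure contains neither all of Schema1 = {ABDEG} nor all of Schema2 = {BCFH}, so the common attributes are not a superkey of either fragment. The join is lossy.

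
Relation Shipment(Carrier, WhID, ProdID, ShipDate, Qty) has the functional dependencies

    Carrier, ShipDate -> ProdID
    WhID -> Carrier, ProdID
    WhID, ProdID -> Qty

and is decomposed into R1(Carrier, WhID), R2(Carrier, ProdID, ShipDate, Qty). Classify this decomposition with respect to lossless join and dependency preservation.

lossy and not dependency-preserving

Lossless test: (Carrier)⁺ = {Carrier}, which is a superkey of neither fragment — lossy.
Dependency preservation: the restricted closure of {WhID} across the fragments never reaches {Carrier, ProdID}, so WhID → Carrier, ProdID cannot be enforced without a join — not preserved.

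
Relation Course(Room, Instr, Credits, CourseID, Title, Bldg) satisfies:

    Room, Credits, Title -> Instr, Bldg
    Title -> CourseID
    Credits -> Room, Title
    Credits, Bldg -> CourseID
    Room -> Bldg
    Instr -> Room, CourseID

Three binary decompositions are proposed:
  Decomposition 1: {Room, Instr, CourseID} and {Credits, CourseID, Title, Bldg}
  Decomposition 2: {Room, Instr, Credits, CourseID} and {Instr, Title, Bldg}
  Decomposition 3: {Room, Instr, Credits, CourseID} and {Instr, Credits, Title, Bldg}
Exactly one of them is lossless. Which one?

Decomposition 3

Decomposition 1: common = {CourseID}, closure = {CourseID} → lossy.
Decomposition 2: common = {Instr}, closure = {Room, Instr, CourseID, Bldg} → lossy.
Decomposition 3: common = {Instr, Credits}, closure = {Room, Instr, Credits, CourseID, Title, Bldg} → lossless.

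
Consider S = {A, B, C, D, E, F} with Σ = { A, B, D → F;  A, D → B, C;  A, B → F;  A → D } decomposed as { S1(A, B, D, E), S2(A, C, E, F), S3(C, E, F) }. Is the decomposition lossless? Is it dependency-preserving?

Lossless test (chase): Rows 1 and 2 agree on A; apply A→D and equate their D entries. Rows 1 and 2 agree on A, D; apply A, D→B, C and equate their B, C entries. Rows 1 and 2 agree on A, B; apply A, B→F and equate their F entries. Row 1 is now all distinguished symbols — the join is lossless.
Dependency preservation: A, B, D → F; A, D → B, C; A, B → F are not contained in any single fragment, but the restricted closure of each left-hand side across the fragments still reaches the right-hand side; the remaining FDs each lie inside some fragment. All dependencies are preserved.

lossless and dependency-preserving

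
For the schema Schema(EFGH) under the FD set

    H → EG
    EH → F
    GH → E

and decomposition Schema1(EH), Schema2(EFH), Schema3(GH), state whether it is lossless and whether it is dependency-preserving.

Lossless test (chase): Rows 1 and 2 agree on H; apply H→EG and equate their EG entries. Rows 1 and 3 agree on H; apply H→EG and equate their EG entries. Rows 1 and 2 agree on EH; apply EH→F and equate their F entries. Rows 1 and 3 agree on EH; apply EH→F and equate their F entries. Row 1 is now all distinguished symbols — the join is lossless.
Dependency preservation: H → EG; GH → E are not contained in any single fragment, but the restricted closure of each left-hand side across the fragments still reaches the right-hand side; the remaining FDs each lie inside some fragment. All dependencies are preserved.

lossless and dependency-preserving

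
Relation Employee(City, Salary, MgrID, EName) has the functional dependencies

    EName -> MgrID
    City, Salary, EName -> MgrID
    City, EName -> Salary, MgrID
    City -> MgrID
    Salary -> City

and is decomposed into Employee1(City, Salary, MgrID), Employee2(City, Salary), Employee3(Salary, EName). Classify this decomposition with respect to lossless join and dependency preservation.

Lossless test (chase): Rows 1 and 2 agree on City; apply City→MgrID and equate their MgrID entries. Rows 1 and 3 agree on Salary; apply Salary→City and equate their City entries. Rows 1 and 3 agree on City; apply City→MgrID and equate their MgrID entries. Row 3 is now all distinguished symbols — the join is lossless.
Dependency preservation: the restricted closure of {EName} across the fragments never reaches {MgrID}, so EName → MgrID cannot be enforced without a join — not preserved.

lossless but not dependency-preserving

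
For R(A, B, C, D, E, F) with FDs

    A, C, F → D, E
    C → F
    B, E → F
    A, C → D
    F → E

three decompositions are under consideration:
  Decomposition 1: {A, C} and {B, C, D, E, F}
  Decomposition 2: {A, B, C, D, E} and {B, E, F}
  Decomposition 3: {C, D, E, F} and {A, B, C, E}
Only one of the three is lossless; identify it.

Decomposition 1: common = {C}, closure = {C, E, F} → lossy.
Decomposition 2: common = {B, E}, closure = {B, E, F} → lossless.
Decomposition 3: common = {C, E}, closure = {C, E, F} → lossy.

Decomposition 2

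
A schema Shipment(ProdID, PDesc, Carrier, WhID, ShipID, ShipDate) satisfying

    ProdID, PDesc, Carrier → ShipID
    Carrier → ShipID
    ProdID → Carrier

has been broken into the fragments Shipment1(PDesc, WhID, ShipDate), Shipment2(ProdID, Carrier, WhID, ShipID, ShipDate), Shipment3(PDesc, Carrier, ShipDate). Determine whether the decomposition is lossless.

No

Chase test. Columns are ProdID, PDesc, Carrier, WhID, ShipID, ShipDate; row i has aⱼ where attribute j ∈ Shipmenti, else bᵢⱼ.
Initial tableau (one row per fragment):
  row 1: b11 a2 b13 a4 b15 a6
  row 2: a1 b22 a3 a4 a5 a6
  row 3: b31 a2 a3 b34 b35 a6
Rows 2 and 3 agree on Carrier; apply Carrier→ShipID and equate their ShipID entries.
No row becomes fully distinguished — the join is lossy.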